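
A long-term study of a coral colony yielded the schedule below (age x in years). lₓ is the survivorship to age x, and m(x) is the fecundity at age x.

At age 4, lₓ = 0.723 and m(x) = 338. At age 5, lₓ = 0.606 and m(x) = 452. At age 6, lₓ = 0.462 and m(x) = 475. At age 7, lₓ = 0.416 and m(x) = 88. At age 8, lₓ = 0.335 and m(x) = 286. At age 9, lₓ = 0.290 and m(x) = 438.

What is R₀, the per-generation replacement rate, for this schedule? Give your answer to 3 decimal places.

R₀ = Σ lₓ m(x):
  age 4: 0.723 × 338 = 244.3740
  age 5: 0.606 × 452 = 273.9120
  age 6: 0.462 × 475 = 219.4500
  age 7: 0.416 × 88 = 36.6080
  age 8: 0.335 × 286 = 95.8100
  age 9: 0.290 × 438 = 127.0200
R₀ = 244.3740 + 273.9120 + 219.4500 + 36.6080 + 95.8100 + 127.0200 = 997.1740

997.174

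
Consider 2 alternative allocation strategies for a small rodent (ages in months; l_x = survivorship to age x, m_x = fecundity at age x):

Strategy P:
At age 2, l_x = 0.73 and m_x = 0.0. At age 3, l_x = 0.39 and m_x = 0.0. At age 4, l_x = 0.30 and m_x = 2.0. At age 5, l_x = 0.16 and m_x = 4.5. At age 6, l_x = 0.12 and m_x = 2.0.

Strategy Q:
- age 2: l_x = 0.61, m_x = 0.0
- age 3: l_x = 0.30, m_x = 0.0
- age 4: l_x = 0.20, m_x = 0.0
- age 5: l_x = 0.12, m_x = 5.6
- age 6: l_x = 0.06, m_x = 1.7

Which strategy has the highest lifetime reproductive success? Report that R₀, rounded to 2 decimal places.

Strategy P: R₀ = 0.73×0.0 + 0.39×0.0 + 0.30×2.0 + 0.16×4.5 + 0.12×2.0 = 1.5600
Strategy Q: R₀ = 0.61×0.0 + 0.30×0.0 + 0.20×0.0 + 0.12×5.6 + 0.06×1.7 = 0.7740
Highest R₀: strategy P with 1.5600.

1.56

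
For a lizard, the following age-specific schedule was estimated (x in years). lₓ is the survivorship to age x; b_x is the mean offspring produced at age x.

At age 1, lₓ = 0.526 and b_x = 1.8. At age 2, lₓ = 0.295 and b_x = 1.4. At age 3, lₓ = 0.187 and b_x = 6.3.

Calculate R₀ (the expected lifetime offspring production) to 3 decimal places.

2.538

R₀ = Σ lₓ b_x:
  age 1: 0.526 × 1.8 = 0.9468
  age 2: 0.295 × 1.4 = 0.4130
  age 3: 0.187 × 6.3 = 1.1781
R₀ = 0.9468 + 0.4130 + 1.1781 = 2.5379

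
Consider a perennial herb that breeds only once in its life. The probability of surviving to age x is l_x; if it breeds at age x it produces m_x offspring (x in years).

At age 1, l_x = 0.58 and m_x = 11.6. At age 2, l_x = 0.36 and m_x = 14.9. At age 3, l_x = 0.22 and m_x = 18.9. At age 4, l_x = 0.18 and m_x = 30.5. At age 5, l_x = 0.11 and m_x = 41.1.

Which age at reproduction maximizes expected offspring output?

Expected offspring if breeding at age x = l_x × m_x:
  age 1: 0.58 × 11.6 = 6.728
  age 2: 0.36 × 14.9 = 5.364
  age 3: 0.22 × 18.9 = 4.158
  age 4: 0.18 × 30.5 = 5.490
  age 5: 0.11 × 41.1 = 4.521
Maximum at age 1 (6.728).

1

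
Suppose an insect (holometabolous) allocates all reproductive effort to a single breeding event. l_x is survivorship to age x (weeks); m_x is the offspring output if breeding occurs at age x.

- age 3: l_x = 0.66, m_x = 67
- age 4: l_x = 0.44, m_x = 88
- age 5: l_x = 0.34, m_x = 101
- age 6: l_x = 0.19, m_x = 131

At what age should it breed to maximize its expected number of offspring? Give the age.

Expected offspring if breeding at age x = l_x × m_x:
  age 3: 0.66 × 67 = 44.220
  age 4: 0.44 × 88 = 38.720
  age 5: 0.34 × 101 = 34.340
  age 6: 0.19 × 131 = 24.890
Maximum at age 3 (44.220).

3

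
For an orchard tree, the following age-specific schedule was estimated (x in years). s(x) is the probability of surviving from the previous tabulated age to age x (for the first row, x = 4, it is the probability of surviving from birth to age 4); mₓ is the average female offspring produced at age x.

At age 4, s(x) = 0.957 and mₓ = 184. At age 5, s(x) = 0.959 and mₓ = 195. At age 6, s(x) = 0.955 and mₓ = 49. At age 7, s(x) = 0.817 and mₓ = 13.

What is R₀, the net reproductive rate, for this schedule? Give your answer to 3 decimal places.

Survivorship from birth: l_x = s_4·s_5·…·s_x.
  l_4 = 0.95700
  l_5 = 0.91776
  l_6 = 0.87646
  l_7 = 0.71607
R₀ = Σ l_x mₓ:
  age 4: 0.95700 × 184 = 176.0880
  age 5: 0.91776 × 195 = 178.9632
  age 6: 0.87646 × 49 = 42.9465
  age 7: 0.71607 × 13 = 9.3089
R₀ = 176.0880 + 178.9632 + 42.9465 + 9.3089 = 407.3066

407.307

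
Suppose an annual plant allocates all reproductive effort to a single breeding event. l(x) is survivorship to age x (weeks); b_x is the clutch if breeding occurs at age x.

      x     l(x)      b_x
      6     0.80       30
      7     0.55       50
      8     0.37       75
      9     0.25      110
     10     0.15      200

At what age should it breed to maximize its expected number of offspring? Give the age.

10

Expected offspring if breeding at age x = l(x) × b_x:
  age 6: 0.80 × 30 = 24.000
  age 7: 0.55 × 50 = 27.500
  age 8: 0.37 × 75 = 27.750
  age 9: 0.25 × 110 = 27.500
  age 10: 0.15 × 200 = 30.000
Maximum at age 10 (30.000).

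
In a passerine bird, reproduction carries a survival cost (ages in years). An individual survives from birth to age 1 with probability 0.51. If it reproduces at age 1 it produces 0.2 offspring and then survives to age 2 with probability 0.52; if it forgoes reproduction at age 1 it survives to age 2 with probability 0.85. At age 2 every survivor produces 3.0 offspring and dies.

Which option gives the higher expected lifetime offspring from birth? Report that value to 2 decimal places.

breed at age 1: R₀ = 0.51 × (0.2 + 0.52 × 3.0) = 0.51 × 1.7600 = 0.8976
delay to age 2: R₀ = 0.51 × (0.85 × 3.0) = 0.51 × 2.5500 = 1.3005
Higher: delay to age 2 (1.3005).

1.30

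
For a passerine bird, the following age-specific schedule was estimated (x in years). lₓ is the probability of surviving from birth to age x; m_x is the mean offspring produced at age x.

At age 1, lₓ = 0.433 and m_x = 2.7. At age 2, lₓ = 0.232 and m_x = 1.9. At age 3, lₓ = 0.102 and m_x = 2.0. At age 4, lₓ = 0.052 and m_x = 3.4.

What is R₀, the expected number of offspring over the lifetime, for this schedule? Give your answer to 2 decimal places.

1.99

R₀ = Σ lₓ m_x:
  age 1: 0.433 × 2.7 = 1.1691
  age 2: 0.232 × 1.9 = 0.4408
  age 3: 0.102 × 2.0 = 0.2040
  age 4: 0.052 × 3.4 = 0.1768
R₀ = 1.1691 + 0.4408 + 0.2040 + 0.1768 = 1.9907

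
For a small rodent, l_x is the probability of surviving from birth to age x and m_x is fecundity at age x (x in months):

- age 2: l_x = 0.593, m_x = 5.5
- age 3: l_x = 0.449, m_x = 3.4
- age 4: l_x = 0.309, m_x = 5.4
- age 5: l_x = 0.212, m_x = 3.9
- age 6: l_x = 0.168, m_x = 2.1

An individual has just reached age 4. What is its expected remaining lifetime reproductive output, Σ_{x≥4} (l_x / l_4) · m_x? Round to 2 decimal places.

l_4 = 0.309. Conditional survival from age 4 to x is l_x / l_4.
  x=4: (0.309/0.309) × 5.4 = 5.4000
  x=5: (0.212/0.309) × 3.9 = 2.6757
  x=6: (0.168/0.309) × 2.1 = 1.1417
Sum = 5.4000 + 2.6757 + 1.1417 = 9.2175

9.22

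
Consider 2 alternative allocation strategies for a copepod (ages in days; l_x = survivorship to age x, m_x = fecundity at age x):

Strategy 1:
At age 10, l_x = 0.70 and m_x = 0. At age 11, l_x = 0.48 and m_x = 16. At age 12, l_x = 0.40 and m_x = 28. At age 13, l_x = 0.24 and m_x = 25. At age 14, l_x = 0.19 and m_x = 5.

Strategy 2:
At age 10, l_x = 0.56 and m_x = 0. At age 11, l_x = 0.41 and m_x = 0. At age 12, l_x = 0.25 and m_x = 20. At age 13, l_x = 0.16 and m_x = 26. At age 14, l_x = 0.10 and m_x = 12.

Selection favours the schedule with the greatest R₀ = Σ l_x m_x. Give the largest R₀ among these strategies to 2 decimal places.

Strategy 1: R₀ = 0.70×0 + 0.48×16 + 0.40×28 + 0.24×25 + 0.19×5 = 25.8300
Strategy 2: R₀ = 0.56×0 + 0.41×0 + 0.25×20 + 0.16×26 + 0.10×12 = 10.3600
Highest R₀: strategy 1 with 25.8300.

25.83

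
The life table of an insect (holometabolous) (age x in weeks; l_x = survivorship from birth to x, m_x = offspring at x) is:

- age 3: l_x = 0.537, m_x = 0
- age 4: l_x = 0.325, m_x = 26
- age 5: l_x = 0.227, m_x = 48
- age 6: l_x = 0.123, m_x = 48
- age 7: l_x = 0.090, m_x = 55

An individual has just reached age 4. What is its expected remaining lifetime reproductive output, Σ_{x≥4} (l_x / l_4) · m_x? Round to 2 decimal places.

92.92

l_4 = 0.325. Conditional survival from age 4 to x is l_x / l_4.
  x=4: (0.325/0.325) × 26 = 26.0000
  x=5: (0.227/0.325) × 48 = 33.5262
  x=6: (0.123/0.325) × 48 = 18.1662
  x=7: (0.090/0.325) × 55 = 15.2308
Sum = 26.0000 + 33.5262 + 18.1662 + 15.2308 = 92.9231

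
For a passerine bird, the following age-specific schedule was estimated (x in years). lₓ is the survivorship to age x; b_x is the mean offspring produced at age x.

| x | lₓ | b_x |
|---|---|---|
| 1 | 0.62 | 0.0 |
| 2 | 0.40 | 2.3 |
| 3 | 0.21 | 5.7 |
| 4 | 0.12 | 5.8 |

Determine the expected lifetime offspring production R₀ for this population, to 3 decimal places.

R₀ = Σ lₓ b_x:
  age 1: 0.62 × 0.0 = 0.0000
  age 2: 0.40 × 2.3 = 0.9200
  age 3: 0.21 × 5.7 = 1.1970
  age 4: 0.12 × 5.8 = 0.6960
R₀ = 0.0000 + 0.9200 + 1.1970 + 0.6960 = 2.8130

2.813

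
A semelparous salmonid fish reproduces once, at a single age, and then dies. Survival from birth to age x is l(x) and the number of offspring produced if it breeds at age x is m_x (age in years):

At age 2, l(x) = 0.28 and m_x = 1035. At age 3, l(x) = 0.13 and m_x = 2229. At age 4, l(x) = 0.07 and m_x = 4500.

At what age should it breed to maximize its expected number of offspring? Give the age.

4

Expected offspring if breeding at age x = l(x) × m_x:
  age 2: 0.28 × 1035 = 289.800
  age 3: 0.13 × 2229 = 289.770
  age 4: 0.07 × 4500 = 315.000
Maximum at age 4 (315.000).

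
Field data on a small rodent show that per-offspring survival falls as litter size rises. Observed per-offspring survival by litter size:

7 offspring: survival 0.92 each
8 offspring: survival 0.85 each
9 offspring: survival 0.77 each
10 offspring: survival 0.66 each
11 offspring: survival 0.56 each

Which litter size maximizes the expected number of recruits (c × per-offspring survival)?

Expected recruits = c × s(c):
  c=7: 7 × 0.92 = 6.440
  c=8: 8 × 0.85 = 6.800
  c=9: 9 × 0.77 = 6.930
  c=10: 10 × 0.66 = 6.600
  c=11: 11 × 0.56 = 6.160
Maximum at c = 9 (6.930 recruits).

9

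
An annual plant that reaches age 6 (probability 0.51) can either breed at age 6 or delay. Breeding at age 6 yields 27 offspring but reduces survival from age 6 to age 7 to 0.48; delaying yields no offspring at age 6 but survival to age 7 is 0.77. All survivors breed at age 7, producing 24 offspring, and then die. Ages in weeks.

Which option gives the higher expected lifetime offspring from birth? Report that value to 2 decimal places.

19.65

breed at age 6: R₀ = 0.51 × (27 + 0.48 × 24) = 0.51 × 38.5200 = 19.6452
delay to age 7: R₀ = 0.51 × (0.77 × 24) = 0.51 × 18.4800 = 9.4248
Higher: breed at age 6 (19.6452).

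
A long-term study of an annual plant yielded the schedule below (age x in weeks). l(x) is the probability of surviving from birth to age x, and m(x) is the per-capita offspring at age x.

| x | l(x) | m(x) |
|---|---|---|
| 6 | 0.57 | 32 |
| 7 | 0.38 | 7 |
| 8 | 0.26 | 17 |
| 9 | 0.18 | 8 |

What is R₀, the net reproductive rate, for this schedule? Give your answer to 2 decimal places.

26.76

R₀ = Σ l(x) m(x):
  age 6: 0.57 × 32 = 18.2400
  age 7: 0.38 × 7 = 2.6600
  age 8: 0.26 × 17 = 4.4200
  age 9: 0.18 × 8 = 1.4400
R₀ = 18.2400 + 2.6600 + 4.4200 + 1.4400 = 26.7600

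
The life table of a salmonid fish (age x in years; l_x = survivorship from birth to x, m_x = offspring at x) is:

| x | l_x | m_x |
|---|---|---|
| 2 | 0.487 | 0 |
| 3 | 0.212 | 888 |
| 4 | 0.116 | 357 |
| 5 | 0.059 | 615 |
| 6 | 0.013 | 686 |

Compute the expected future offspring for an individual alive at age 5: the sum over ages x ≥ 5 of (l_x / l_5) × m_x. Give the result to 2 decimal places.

766.15

l_5 = 0.059. Conditional survival from age 5 to x is l_x / l_5.
  x=5: (0.059/0.059) × 615 = 615.0000
  x=6: (0.013/0.059) × 686 = 151.1525
Sum = 615.0000 + 151.1525 = 766.1525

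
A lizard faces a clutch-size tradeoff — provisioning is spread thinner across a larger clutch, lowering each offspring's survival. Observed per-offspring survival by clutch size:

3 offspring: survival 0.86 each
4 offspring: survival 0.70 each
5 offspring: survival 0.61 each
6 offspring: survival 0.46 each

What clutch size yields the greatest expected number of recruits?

Expected recruits = c × s(c):
  c=3: 3 × 0.86 = 2.580
  c=4: 4 × 0.70 = 2.800
  c=5: 5 × 0.61 = 3.050
  c=6: 6 × 0.46 = 2.760
Maximum at c = 5 (3.050 recruits).

5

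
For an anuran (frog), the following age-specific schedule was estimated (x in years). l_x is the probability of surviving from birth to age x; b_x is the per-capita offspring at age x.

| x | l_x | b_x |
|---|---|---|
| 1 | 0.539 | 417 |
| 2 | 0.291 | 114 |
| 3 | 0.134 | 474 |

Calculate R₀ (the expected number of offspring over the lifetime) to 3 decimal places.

321.453

R₀ = Σ l_x b_x:
  age 1: 0.539 × 417 = 224.7630
  age 2: 0.291 × 114 = 33.1740
  age 3: 0.134 × 474 = 63.5160
R₀ = 224.7630 + 33.1740 + 63.5160 = 321.4530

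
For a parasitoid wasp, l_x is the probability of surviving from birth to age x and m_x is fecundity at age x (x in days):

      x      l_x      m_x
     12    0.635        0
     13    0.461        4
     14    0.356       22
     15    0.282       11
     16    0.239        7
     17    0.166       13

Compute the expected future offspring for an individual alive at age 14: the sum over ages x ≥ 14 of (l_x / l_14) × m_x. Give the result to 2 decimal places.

l_14 = 0.356. Conditional survival from age 14 to x is l_x / l_14.
  x=14: (0.356/0.356) × 22 = 22.0000
  x=15: (0.282/0.356) × 11 = 8.7135
  x=16: (0.239/0.356) × 7 = 4.6994
  x=17: (0.166/0.356) × 13 = 6.0618
Sum = 22.0000 + 8.7135 + 4.6994 + 6.0618 = 41.4747

41.47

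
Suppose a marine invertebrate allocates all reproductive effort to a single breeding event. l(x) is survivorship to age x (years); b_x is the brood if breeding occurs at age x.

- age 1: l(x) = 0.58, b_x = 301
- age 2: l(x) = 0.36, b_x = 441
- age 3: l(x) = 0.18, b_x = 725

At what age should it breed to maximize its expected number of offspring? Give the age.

1

Expected offspring if breeding at age x = l(x) × b_x:
  age 1: 0.58 × 301 = 174.580
  age 2: 0.36 × 441 = 158.760
  age 3: 0.18 × 725 = 130.500
Maximum at age 1 (174.580).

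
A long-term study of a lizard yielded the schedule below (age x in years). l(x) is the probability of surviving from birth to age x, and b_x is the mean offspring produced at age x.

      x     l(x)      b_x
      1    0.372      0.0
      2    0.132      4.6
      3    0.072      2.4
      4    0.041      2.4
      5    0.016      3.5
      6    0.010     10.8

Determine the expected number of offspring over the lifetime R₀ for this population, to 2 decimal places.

R₀ = Σ l(x) b_x:
  age 1: 0.372 × 0.0 = 0.0000
  age 2: 0.132 × 4.6 = 0.6072
  age 3: 0.072 × 2.4 = 0.1728
  age 4: 0.041 × 2.4 = 0.0984
  age 5: 0.016 × 3.5 = 0.0560
  age 6: 0.010 × 10.8 = 0.1080
R₀ = 0.0000 + 0.6072 + 0.1728 + 0.0984 + 0.0560 + 0.1080 = 1.0424

1.04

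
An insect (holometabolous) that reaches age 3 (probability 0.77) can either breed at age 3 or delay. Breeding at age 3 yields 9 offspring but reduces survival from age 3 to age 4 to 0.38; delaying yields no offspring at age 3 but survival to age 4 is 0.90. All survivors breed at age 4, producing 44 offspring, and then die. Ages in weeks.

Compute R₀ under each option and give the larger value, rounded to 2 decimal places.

breed at age 3: R₀ = 0.77 × (9 + 0.38 × 44) = 0.77 × 25.7200 = 19.8044
delay to age 4: R₀ = 0.77 × (0.90 × 44) = 0.77 × 39.6000 = 30.4920
Higher: delay to age 4 (30.4920).

30.49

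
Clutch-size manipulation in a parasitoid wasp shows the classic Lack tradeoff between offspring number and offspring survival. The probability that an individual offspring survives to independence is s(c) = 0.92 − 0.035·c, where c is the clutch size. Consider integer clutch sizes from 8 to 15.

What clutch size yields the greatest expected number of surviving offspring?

Expected surviving offspring = c × s(c):
  c=8: 8 × 0.640 = 5.120
  c=9: 9 × 0.605 = 5.445
  c=10: 10 × 0.570 = 5.700
  c=11: 11 × 0.535 = 5.885
  c=12: 12 × 0.500 = 6.000
  c=13: 13 × 0.465 = 6.045
  c=14: 14 × 0.430 = 6.020
  c=15: 15 × 0.395 = 5.925
Maximum at c = 13 (6.045 surviving offspring).

13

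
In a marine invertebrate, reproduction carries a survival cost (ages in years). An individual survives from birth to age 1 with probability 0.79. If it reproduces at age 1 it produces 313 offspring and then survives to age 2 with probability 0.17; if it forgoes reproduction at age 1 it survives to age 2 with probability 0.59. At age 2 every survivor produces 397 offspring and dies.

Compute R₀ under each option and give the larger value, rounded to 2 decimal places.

300.59

breed at age 1: R₀ = 0.79 × (313 + 0.17 × 397) = 0.79 × 380.4900 = 300.5871
delay to age 2: R₀ = 0.79 × (0.59 × 397) = 0.79 × 234.2300 = 185.0417
Higher: breed at age 1 (300.5871).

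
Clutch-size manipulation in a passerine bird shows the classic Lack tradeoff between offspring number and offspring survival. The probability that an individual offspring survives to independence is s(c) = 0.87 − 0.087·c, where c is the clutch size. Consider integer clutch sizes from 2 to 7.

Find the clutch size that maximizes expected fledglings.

Expected fledglings = c × s(c):
  c=2: 2 × 0.696 = 1.392
  c=3: 3 × 0.609 = 1.827
  c=4: 4 × 0.522 = 2.088
  c=5: 5 × 0.435 = 2.175
  c=6: 6 × 0.348 = 2.088
  c=7: 7 × 0.261 = 1.827
Maximum at c = 5 (2.175 fledglings).

5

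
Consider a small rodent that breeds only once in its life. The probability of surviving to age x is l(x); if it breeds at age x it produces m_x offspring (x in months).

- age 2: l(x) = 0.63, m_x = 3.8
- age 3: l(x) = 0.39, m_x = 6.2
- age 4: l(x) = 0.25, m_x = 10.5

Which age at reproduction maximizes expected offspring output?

4

Expected offspring if breeding at age x = l(x) × m_x:
  age 2: 0.63 × 3.8 = 2.394
  age 3: 0.39 × 6.2 = 2.418
  age 4: 0.25 × 10.5 = 2.625
Maximum at age 4 (2.625).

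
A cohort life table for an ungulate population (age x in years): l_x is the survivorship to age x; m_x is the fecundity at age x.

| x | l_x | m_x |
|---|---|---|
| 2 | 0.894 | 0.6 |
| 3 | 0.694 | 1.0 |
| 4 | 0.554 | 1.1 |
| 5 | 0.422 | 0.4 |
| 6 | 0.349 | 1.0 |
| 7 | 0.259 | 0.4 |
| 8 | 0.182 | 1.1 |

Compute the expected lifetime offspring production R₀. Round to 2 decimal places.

2.66

R₀ = Σ l_x m_x:
  age 2: 0.894 × 0.6 = 0.5364
  age 3: 0.694 × 1.0 = 0.6940
  age 4: 0.554 × 1.1 = 0.6094
  age 5: 0.422 × 0.4 = 0.1688
  age 6: 0.349 × 1.0 = 0.3490
  age 7: 0.259 × 0.4 = 0.1036
  age 8: 0.182 × 1.1 = 0.2002
R₀ = 0.5364 + 0.6940 + 0.6094 + 0.1688 + 0.3490 + 0.1036 + 0.2002 = 2.6614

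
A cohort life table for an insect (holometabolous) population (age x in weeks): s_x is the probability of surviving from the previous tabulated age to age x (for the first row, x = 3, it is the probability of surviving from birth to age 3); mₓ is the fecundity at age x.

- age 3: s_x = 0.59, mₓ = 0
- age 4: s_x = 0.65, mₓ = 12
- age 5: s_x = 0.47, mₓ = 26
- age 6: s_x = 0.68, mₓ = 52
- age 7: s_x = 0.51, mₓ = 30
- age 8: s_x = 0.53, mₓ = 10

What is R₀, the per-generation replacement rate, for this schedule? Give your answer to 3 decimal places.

17.868

Survivorship from birth: l_x = s_3·s_4·…·s_x.
  l_3 = 0.59000
  l_4 = 0.38350
  l_5 = 0.18024
  l_6 = 0.12257
  l_7 = 0.06251
  l_8 = 0.03313
R₀ = Σ l_x mₓ:
  age 3: 0.59000 × 0 = 0.0000
  age 4: 0.38350 × 12 = 4.6020
  age 5: 0.18024 × 26 = 4.6862
  age 6: 0.12257 × 52 = 6.3736
  age 7: 0.06251 × 30 = 1.8753
  age 8: 0.03313 × 10 = 0.3313
R₀ = 0.0000 + 4.6020 + 4.6862 + 6.3736 + 1.8753 + 0.3313 = 17.8685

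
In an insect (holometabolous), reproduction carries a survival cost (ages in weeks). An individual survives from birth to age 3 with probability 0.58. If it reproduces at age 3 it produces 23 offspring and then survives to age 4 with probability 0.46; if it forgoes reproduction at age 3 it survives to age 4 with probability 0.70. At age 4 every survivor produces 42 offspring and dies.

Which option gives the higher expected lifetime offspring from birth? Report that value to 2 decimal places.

breed at age 3: R₀ = 0.58 × (23 + 0.46 × 42) = 0.58 × 42.3200 = 24.5456
delay to age 4: R₀ = 0.58 × (0.70 × 42) = 0.58 × 29.4000 = 17.0520
Higher: breed at age 3 (24.5456).

24.55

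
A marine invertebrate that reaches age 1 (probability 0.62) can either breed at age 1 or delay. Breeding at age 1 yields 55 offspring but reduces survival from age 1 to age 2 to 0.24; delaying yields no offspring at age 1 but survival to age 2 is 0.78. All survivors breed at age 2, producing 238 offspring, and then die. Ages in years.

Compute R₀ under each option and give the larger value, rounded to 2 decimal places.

breed at age 1: R₀ = 0.62 × (55 + 0.24 × 238) = 0.62 × 112.1200 = 69.5144
delay to age 2: R₀ = 0.62 × (0.78 × 238) = 0.62 × 185.6400 = 115.0968
Higher: delay to age 2 (115.0968).

115.10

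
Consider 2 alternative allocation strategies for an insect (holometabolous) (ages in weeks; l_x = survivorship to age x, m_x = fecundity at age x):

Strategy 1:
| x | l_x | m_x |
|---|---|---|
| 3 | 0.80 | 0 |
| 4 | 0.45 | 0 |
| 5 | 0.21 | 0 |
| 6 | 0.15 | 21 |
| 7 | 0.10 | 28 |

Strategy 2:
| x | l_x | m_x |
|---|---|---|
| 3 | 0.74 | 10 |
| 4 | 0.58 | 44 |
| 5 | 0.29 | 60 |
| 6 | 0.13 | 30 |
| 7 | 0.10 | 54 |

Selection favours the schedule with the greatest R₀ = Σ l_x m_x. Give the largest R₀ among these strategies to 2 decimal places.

59.62

Strategy 1: R₀ = 0.80×0 + 0.45×0 + 0.21×0 + 0.15×21 + 0.10×28 = 5.9500
Strategy 2: R₀ = 0.74×10 + 0.58×44 + 0.29×60 + 0.13×30 + 0.10×54 = 59.6200
Highest R₀: strategy 2 with 59.6200.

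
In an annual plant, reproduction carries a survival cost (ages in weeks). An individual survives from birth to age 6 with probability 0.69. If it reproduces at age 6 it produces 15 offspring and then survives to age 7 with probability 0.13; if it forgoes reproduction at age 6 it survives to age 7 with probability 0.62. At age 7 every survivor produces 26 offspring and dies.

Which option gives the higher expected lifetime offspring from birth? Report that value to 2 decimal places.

breed at age 6: R₀ = 0.69 × (15 + 0.13 × 26) = 0.69 × 18.3800 = 12.6822
delay to age 7: R₀ = 0.69 × (0.62 × 26) = 0.69 × 16.1200 = 11.1228
Higher: breed at age 6 (12.6822).

12.68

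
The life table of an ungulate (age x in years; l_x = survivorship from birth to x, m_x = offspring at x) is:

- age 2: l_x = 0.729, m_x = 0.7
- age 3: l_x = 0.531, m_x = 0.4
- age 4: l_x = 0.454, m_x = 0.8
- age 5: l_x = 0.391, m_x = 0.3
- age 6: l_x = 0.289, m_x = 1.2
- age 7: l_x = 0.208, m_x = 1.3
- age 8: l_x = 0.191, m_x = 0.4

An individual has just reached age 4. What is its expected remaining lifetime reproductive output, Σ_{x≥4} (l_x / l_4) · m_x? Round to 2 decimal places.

l_4 = 0.454. Conditional survival from age 4 to x is l_x / l_4.
  x=4: (0.454/0.454) × 0.8 = 0.8000
  x=5: (0.391/0.454) × 0.3 = 0.2584
  x=6: (0.289/0.454) × 1.2 = 0.7639
  x=7: (0.208/0.454) × 1.3 = 0.5956
  x=8: (0.191/0.454) × 0.4 = 0.1683
Sum = 0.8000 + 0.2584 + 0.7639 + 0.5956 + 0.1683 = 2.5861

2.59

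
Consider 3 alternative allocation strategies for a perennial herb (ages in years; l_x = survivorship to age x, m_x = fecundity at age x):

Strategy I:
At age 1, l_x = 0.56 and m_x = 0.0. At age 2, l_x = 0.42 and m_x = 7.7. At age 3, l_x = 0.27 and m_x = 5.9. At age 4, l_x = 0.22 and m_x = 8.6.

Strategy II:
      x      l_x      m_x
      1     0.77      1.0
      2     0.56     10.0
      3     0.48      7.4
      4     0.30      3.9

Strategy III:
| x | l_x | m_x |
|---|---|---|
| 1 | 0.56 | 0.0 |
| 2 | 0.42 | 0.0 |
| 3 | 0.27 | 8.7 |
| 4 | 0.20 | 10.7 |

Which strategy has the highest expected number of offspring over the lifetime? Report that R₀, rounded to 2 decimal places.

11.09

Strategy I: R₀ = 0.56×0.0 + 0.42×7.7 + 0.27×5.9 + 0.22×8.6 = 6.7190
Strategy II: R₀ = 0.77×1.0 + 0.56×10.0 + 0.48×7.4 + 0.30×3.9 = 11.0920
Strategy III: R₀ = 0.56×0.0 + 0.42×0.0 + 0.27×8.7 + 0.20×10.7 = 4.4890
Highest R₀: strategy II with 11.0920.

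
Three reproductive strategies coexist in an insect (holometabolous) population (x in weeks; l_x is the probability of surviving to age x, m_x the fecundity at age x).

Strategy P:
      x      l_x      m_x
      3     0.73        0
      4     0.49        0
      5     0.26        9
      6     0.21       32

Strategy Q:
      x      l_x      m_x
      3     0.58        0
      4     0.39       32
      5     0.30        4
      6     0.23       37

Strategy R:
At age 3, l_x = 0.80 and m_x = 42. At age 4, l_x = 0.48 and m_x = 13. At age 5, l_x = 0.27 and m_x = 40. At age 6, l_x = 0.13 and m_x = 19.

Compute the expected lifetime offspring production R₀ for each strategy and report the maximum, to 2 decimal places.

Strategy P: R₀ = 0.73×0 + 0.49×0 + 0.26×9 + 0.21×32 = 9.0600
Strategy Q: R₀ = 0.58×0 + 0.39×32 + 0.30×4 + 0.23×37 = 22.1900
Strategy R: R₀ = 0.80×42 + 0.48×13 + 0.27×40 + 0.13×19 = 53.1100
Highest R₀: strategy R with 53.1100.

53.11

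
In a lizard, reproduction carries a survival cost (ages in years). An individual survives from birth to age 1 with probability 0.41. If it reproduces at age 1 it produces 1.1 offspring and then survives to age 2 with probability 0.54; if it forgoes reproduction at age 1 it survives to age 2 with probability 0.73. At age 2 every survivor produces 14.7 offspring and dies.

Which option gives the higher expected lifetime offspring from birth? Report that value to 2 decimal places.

breed at age 1: R₀ = 0.41 × (1.1 + 0.54 × 14.7) = 0.41 × 9.0380 = 3.7056
delay to age 2: R₀ = 0.41 × (0.73 × 14.7) = 0.41 × 10.7310 = 4.3997
Higher: delay to age 2 (4.3997).

4.40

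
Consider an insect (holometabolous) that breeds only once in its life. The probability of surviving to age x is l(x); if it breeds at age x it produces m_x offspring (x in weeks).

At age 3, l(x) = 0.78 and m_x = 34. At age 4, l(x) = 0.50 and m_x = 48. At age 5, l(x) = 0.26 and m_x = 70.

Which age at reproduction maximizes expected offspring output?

Expected offspring if breeding at age x = l(x) × m_x:
  age 3: 0.78 × 34 = 26.520
  age 4: 0.50 × 48 = 24.000
  age 5: 0.26 × 70 = 18.200
Maximum at age 3 (26.520).

3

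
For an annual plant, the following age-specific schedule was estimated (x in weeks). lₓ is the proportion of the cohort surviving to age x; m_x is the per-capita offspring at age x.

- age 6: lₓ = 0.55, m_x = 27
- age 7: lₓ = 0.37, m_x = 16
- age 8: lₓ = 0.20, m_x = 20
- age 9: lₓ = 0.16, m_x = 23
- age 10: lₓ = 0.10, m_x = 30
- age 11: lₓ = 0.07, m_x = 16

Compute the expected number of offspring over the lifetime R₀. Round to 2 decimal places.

32.57

R₀ = Σ lₓ m_x:
  age 6: 0.55 × 27 = 14.8500
  age 7: 0.37 × 16 = 5.9200
  age 8: 0.20 × 20 = 4.0000
  age 9: 0.16 × 23 = 3.6800
  age 10: 0.10 × 30 = 3.0000
  age 11: 0.07 × 16 = 1.1200
R₀ = 14.8500 + 5.9200 + 4.0000 + 3.6800 + 3.0000 + 1.1200 = 32.5700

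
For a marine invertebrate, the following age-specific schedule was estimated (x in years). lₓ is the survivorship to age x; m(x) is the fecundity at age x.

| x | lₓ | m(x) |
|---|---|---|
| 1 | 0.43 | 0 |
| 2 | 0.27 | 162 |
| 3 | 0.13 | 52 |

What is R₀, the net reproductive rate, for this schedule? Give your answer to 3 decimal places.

50.500

R₀ = Σ lₓ m(x):
  age 1: 0.43 × 0 = 0.0000
  age 2: 0.27 × 162 = 43.7400
  age 3: 0.13 × 52 = 6.7600
R₀ = 0.0000 + 43.7400 + 6.7600 = 50.5000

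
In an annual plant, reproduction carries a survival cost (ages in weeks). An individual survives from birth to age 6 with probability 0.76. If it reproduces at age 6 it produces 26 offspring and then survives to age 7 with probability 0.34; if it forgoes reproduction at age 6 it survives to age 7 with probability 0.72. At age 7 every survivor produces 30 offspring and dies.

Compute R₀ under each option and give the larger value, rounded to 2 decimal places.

27.51

breed at age 6: R₀ = 0.76 × (26 + 0.34 × 30) = 0.76 × 36.2000 = 27.5120
delay to age 7: R₀ = 0.76 × (0.72 × 30) = 0.76 × 21.6000 = 16.4160
Higher: breed at age 6 (27.5120).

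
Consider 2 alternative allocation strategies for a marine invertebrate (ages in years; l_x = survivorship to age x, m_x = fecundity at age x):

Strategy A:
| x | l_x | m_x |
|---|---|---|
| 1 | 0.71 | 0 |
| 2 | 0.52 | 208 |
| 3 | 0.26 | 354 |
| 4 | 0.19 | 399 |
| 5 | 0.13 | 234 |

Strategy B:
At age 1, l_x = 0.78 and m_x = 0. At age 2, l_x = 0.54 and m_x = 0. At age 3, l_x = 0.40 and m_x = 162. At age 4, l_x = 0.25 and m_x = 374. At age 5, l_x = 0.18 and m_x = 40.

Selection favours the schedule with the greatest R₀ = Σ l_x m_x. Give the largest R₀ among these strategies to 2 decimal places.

306.43

Strategy A: R₀ = 0.71×0 + 0.52×208 + 0.26×354 + 0.19×399 + 0.13×234 = 306.4300
Strategy B: R₀ = 0.78×0 + 0.54×0 + 0.40×162 + 0.25×374 + 0.18×40 = 165.5000
Highest R₀: strategy A with 306.4300.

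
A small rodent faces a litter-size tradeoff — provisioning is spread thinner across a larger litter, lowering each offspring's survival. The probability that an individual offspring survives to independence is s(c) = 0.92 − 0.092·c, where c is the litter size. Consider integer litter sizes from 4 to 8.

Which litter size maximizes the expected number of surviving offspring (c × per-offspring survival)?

5

Expected surviving offspring = c × s(c):
  c=4: 4 × 0.552 = 2.208
  c=5: 5 × 0.460 = 2.300
  c=6: 6 × 0.368 = 2.208
  c=7: 7 × 0.276 = 1.932
  c=8: 8 × 0.184 = 1.472
Maximum at c = 5 (2.300 surviving offspring).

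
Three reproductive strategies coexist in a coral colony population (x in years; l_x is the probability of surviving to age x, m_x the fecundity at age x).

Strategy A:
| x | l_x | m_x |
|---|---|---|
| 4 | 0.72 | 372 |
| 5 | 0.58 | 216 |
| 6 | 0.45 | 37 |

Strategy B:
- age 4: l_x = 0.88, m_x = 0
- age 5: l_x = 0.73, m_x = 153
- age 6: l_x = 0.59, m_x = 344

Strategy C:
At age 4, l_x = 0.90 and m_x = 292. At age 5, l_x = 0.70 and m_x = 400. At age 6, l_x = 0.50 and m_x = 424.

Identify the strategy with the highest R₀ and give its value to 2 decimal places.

Strategy A: R₀ = 0.72×372 + 0.58×216 + 0.45×37 = 409.7700
Strategy B: R₀ = 0.88×0 + 0.73×153 + 0.59×344 = 314.6500
Strategy C: R₀ = 0.90×292 + 0.70×400 + 0.50×424 = 754.8000
Highest R₀: strategy C with 754.8000.

754.80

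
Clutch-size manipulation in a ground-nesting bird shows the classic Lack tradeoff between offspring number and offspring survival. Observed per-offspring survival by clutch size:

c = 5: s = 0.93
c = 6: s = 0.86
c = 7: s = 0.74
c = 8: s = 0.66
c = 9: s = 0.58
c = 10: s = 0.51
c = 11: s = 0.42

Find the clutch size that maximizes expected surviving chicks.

8

Expected surviving chicks = c × s(c):
  c=5: 5 × 0.93 = 4.650
  c=6: 6 × 0.86 = 5.160
  c=7: 7 × 0.74 = 5.180
  c=8: 8 × 0.66 = 5.280
  c=9: 9 × 0.58 = 5.220
  c=10: 10 × 0.51 = 5.100
  c=11: 11 × 0.42 = 4.620
Maximum at c = 8 (5.280 surviving chicks).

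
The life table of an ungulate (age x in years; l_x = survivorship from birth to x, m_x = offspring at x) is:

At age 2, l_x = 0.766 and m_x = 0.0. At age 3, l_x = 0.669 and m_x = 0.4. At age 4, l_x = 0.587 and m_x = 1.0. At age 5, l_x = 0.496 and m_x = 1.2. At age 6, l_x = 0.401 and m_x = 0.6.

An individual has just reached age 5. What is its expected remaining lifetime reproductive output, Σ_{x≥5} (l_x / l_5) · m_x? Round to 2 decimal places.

l_5 = 0.496. Conditional survival from age 5 to x is l_x / l_5.
  x=5: (0.496/0.496) × 1.2 = 1.2000
  x=6: (0.401/0.496) × 0.6 = 0.4851
Sum = 1.2000 + 0.4851 = 1.6851

1.69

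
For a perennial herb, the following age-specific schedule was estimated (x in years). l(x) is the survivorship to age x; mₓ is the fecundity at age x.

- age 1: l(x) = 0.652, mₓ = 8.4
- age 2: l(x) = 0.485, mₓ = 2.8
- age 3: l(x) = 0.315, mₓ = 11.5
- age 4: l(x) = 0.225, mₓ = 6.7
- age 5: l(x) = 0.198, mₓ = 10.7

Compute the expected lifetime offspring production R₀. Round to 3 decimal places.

R₀ = Σ l(x) mₓ:
  age 1: 0.652 × 8.4 = 5.4768
  age 2: 0.485 × 2.8 = 1.3580
  age 3: 0.315 × 11.5 = 3.6225
  age 4: 0.225 × 6.7 = 1.5075
  age 5: 0.198 × 10.7 = 2.1186
R₀ = 5.4768 + 1.3580 + 3.6225 + 1.5075 + 2.1186 = 14.0834

14.083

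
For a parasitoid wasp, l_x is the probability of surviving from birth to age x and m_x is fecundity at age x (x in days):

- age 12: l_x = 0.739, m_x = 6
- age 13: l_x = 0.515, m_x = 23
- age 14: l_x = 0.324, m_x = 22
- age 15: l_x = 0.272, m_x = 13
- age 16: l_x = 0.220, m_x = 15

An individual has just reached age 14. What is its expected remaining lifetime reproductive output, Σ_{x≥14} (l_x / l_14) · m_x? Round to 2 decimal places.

43.10

l_14 = 0.324. Conditional survival from age 14 to x is l_x / l_14.
  x=14: (0.324/0.324) × 22 = 22.0000
  x=15: (0.272/0.324) × 13 = 10.9136
  x=16: (0.220/0.324) × 15 = 10.1852
Sum = 22.0000 + 10.9136 + 10.1852 = 43.0988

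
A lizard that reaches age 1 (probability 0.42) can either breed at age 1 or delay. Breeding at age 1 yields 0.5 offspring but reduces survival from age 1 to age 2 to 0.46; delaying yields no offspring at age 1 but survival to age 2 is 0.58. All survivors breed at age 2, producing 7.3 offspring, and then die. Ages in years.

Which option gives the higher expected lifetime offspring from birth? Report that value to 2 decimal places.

breed at age 1: R₀ = 0.42 × (0.5 + 0.46 × 7.3) = 0.42 × 3.8580 = 1.6204
delay to age 2: R₀ = 0.42 × (0.58 × 7.3) = 0.42 × 4.2340 = 1.7783
Higher: delay to age 2 (1.7783).

1.78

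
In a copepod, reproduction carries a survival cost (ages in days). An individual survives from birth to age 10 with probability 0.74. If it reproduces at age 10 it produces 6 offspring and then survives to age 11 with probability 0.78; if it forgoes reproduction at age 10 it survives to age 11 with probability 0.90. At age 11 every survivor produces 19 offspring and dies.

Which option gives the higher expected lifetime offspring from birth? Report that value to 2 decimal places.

15.41

breed at age 10: R₀ = 0.74 × (6 + 0.78 × 19) = 0.74 × 20.8200 = 15.4068
delay to age 11: R₀ = 0.74 × (0.90 × 19) = 0.74 × 17.1000 = 12.6540
Higher: breed at age 10 (15.4068).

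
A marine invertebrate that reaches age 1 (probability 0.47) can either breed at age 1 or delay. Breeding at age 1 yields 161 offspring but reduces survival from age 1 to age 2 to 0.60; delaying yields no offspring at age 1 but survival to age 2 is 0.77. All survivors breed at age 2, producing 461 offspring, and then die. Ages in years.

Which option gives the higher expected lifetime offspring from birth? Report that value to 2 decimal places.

breed at age 1: R₀ = 0.47 × (161 + 0.60 × 461) = 0.47 × 437.6000 = 205.6720
delay to age 2: R₀ = 0.47 × (0.77 × 461) = 0.47 × 354.9700 = 166.8359
Higher: breed at age 1 (205.6720).

205.67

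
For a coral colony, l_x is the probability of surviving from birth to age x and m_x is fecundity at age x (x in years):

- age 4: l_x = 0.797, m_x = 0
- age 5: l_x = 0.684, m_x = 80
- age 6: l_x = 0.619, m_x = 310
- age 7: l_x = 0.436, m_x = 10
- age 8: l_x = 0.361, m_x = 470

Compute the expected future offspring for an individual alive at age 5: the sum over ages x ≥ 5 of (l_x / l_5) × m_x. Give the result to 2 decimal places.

614.97

l_5 = 0.684. Conditional survival from age 5 to x is l_x / l_5.
  x=5: (0.684/0.684) × 80 = 80.0000
  x=6: (0.619/0.684) × 310 = 280.5409
  x=7: (0.436/0.684) × 10 = 6.3743
  x=8: (0.361/0.684) × 470 = 248.0556
Sum = 80.0000 + 280.5409 + 6.3743 + 248.0556 = 614.9708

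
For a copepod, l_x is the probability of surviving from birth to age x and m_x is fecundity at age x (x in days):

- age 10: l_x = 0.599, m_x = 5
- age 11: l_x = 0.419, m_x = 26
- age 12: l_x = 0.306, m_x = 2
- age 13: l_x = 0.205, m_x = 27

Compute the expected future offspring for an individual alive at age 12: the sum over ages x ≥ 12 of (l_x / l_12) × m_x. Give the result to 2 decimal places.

l_12 = 0.306. Conditional survival from age 12 to x is l_x / l_12.
  x=12: (0.306/0.306) × 2 = 2.0000
  x=13: (0.205/0.306) × 27 = 18.0882
Sum = 2.0000 + 18.0882 = 20.0882

20.09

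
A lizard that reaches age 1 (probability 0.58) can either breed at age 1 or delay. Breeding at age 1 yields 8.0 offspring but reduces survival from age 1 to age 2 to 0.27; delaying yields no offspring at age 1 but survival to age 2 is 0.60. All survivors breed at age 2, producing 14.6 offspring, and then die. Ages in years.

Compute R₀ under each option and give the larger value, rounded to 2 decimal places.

6.93

breed at age 1: R₀ = 0.58 × (8.0 + 0.27 × 14.6) = 0.58 × 11.9420 = 6.9264
delay to age 2: R₀ = 0.58 × (0.60 × 14.6) = 0.58 × 8.7600 = 5.0808
Higher: breed at age 1 (6.9264).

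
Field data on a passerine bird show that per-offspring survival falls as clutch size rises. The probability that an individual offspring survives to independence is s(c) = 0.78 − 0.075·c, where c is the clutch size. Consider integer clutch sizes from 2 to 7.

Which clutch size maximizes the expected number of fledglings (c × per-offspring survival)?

Expected fledglings = c × s(c):
  c=2: 2 × 0.630 = 1.260
  c=3: 3 × 0.555 = 1.665
  c=4: 4 × 0.480 = 1.920
  c=5: 5 × 0.405 = 2.025
  c=6: 6 × 0.330 = 1.980
  c=7: 7 × 0.255 = 1.785
Maximum at c = 5 (2.025 fledglings).

5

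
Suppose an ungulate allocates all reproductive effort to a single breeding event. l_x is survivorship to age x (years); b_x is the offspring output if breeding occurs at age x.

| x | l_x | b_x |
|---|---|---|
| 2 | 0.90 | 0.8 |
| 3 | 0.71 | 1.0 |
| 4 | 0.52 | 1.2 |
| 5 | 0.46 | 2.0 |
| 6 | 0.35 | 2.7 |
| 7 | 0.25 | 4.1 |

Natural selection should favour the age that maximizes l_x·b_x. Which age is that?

Expected offspring if breeding at age x = l_x × b_x:
  age 2: 0.90 × 0.8 = 0.720
  age 3: 0.71 × 1.0 = 0.710
  age 4: 0.52 × 1.2 = 0.624
  age 5: 0.46 × 2.0 = 0.920
  age 6: 0.35 × 2.7 = 0.945
  age 7: 0.25 × 4.1 = 1.025
Maximum at age 7 (1.025).

7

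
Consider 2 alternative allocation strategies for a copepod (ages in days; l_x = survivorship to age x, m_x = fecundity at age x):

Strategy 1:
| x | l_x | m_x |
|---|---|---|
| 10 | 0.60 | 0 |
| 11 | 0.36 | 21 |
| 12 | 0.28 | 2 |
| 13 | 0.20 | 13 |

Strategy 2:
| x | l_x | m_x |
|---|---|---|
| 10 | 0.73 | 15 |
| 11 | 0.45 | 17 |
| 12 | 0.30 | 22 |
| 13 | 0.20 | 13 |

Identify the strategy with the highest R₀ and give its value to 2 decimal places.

27.80

Strategy 1: R₀ = 0.60×0 + 0.36×21 + 0.28×2 + 0.20×13 = 10.7200
Strategy 2: R₀ = 0.73×15 + 0.45×17 + 0.30×22 + 0.20×13 = 27.8000
Highest R₀: strategy 2 with 27.8000.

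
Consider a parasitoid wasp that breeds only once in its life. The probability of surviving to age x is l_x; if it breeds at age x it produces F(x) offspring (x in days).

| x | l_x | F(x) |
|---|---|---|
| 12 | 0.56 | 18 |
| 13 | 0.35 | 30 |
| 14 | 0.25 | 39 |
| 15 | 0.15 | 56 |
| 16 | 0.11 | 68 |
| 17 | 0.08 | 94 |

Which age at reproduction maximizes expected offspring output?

13

Expected offspring if breeding at age x = l_x × F(x):
  age 12: 0.56 × 18 = 10.080
  age 13: 0.35 × 30 = 10.500
  age 14: 0.25 × 39 = 9.750
  age 15: 0.15 × 56 = 8.400
  age 16: 0.11 × 68 = 7.480
  age 17: 0.08 × 94 = 7.520
Maximum at age 13 (10.500).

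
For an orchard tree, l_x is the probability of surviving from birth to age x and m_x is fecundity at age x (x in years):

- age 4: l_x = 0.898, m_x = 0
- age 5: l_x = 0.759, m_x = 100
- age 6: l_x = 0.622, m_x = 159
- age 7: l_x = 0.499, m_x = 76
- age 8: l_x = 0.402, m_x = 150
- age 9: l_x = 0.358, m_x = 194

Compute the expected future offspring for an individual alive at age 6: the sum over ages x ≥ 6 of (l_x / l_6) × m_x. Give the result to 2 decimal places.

l_6 = 0.622. Conditional survival from age 6 to x is l_x / l_6.
  x=6: (0.622/0.622) × 159 = 159.0000
  x=7: (0.499/0.622) × 76 = 60.9711
  x=8: (0.402/0.622) × 150 = 96.9453
  x=9: (0.358/0.622) × 194 = 111.6592
Sum = 159.0000 + 60.9711 + 96.9453 + 111.6592 = 428.5756

428.58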